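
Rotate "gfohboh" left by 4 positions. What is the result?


Input: "gfohboh", rotate left by 4
First 4 characters: "gfoh"
Remaining characters: "boh"
Concatenate remaining + first: "boh" + "gfoh" = "bohgfoh"

bohgfoh


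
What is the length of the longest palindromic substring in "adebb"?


Input: "adebb"
Checking substrings for palindromes:
  [3:5] "bb" (len 2) => palindrome
Longest palindromic substring: "bb" with length 2

2


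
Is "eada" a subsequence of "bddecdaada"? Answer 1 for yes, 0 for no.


Check if "eada" is a subsequence of "bddecdaada"
Greedy scan:
  Position 0 ('b'): no match needed
  Position 1 ('d'): no match needed
  Position 2 ('d'): no match needed
  Position 3 ('e'): matches sub[0] = 'e'
  Position 4 ('c'): no match needed
  Position 5 ('d'): no match needed
  Position 6 ('a'): matches sub[1] = 'a'
  Position 7 ('a'): no match needed
  Position 8 ('d'): matches sub[2] = 'd'
  Position 9 ('a'): matches sub[3] = 'a'
All 4 characters matched => is a subsequence

1


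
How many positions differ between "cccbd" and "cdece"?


Comparing "cccbd" and "cdece" position by position:
  Position 0: 'c' vs 'c' => same
  Position 1: 'c' vs 'd' => DIFFER
  Position 2: 'c' vs 'e' => DIFFER
  Position 3: 'b' vs 'c' => DIFFER
  Position 4: 'd' vs 'e' => DIFFER
Positions that differ: 4

4


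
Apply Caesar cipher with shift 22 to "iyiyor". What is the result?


Caesar cipher: shift "iyiyor" by 22
  'i' (pos 8) + 22 = pos 4 = 'e'
  'y' (pos 24) + 22 = pos 20 = 'u'
  'i' (pos 8) + 22 = pos 4 = 'e'
  'y' (pos 24) + 22 = pos 20 = 'u'
  'o' (pos 14) + 22 = pos 10 = 'k'
  'r' (pos 17) + 22 = pos 13 = 'n'
Result: eueukn

eueukn


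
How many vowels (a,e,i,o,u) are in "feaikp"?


Input: feaikp
Checking each character:
  'f' at position 0: consonant
  'e' at position 1: vowel (running total: 1)
  'a' at position 2: vowel (running total: 2)
  'i' at position 3: vowel (running total: 3)
  'k' at position 4: consonant
  'p' at position 5: consonant
Total vowels: 3

3


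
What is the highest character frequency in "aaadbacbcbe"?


Input: aaadbacbcbe
Character counts:
  'a': 4
  'b': 3
  'c': 2
  'd': 1
  'e': 1
Maximum frequency: 4

4


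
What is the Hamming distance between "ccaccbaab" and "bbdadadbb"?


Comparing "ccaccbaab" and "bbdadadbb" position by position:
  Position 0: 'c' vs 'b' => differ
  Position 1: 'c' vs 'b' => differ
  Position 2: 'a' vs 'd' => differ
  Position 3: 'c' vs 'a' => differ
  Position 4: 'c' vs 'd' => differ
  Position 5: 'b' vs 'a' => differ
  Position 6: 'a' vs 'd' => differ
  Position 7: 'a' vs 'b' => differ
  Position 8: 'b' vs 'b' => same
Total differences (Hamming distance): 8

8


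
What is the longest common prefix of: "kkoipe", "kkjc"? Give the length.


Words: kkoipe, kkjc
  Position 0: all 'k' => match
  Position 1: all 'k' => match
  Position 2: ('o', 'j') => mismatch, stop
LCP = "kk" (length 2)

2


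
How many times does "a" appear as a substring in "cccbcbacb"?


Searching for "a" in "cccbcbacb"
Scanning each position:
  Position 0: "c" => no
  Position 1: "c" => no
  Position 2: "c" => no
  Position 3: "b" => no
  Position 4: "c" => no
  Position 5: "b" => no
  Position 6: "a" => MATCH
  Position 7: "c" => no
  Position 8: "b" => no
Total occurrences: 1

1


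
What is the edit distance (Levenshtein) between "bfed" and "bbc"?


Computing edit distance: "bfed" -> "bbc"
DP table:
           b    b    c
      0    1    2    3
  b   1    0    1    2
  f   2    1    1    2
  e   3    2    2    2
  d   4    3    3    3
Edit distance = dp[4][3] = 3

3


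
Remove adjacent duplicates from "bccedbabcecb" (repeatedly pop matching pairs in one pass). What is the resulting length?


Input: bccedbabcecb
Stack-based adjacent duplicate removal:
  Read 'b': push. Stack: b
  Read 'c': push. Stack: bc
  Read 'c': matches stack top 'c' => pop. Stack: b
  Read 'e': push. Stack: be
  Read 'd': push. Stack: bed
  Read 'b': push. Stack: bedb
  Read 'a': push. Stack: bedba
  Read 'b': push. Stack: bedbab
  Read 'c': push. Stack: bedbabc
  Read 'e': push. Stack: bedbabce
  Read 'c': push. Stack: bedbabcec
  Read 'b': push. Stack: bedbabcecb
Final stack: "bedbabcecb" (length 10)

10


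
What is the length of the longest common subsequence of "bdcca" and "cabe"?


LCS of "bdcca" and "cabe"
DP table:
           c    a    b    e
      0    0    0    0    0
  b   0    0    0    1    1
  d   0    0    0    1    1
  c   0    1    1    1    1
  c   0    1    1    1    1
  a   0    1    2    2    2
LCS length = dp[5][4] = 2

2


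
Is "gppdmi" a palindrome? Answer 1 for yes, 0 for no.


Input: gppdmi
Reversed: imdppg
  Compare pos 0 ('g') with pos 5 ('i'): MISMATCH
  Compare pos 1 ('p') with pos 4 ('m'): MISMATCH
  Compare pos 2 ('p') with pos 3 ('d'): MISMATCH
Result: not a palindrome

0


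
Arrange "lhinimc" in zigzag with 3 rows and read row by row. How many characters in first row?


Zigzag "lhinimc" into 3 rows:
Placing characters:
  'l' => row 0
  'h' => row 1
  'i' => row 2
  'n' => row 1
  'i' => row 0
  'm' => row 1
  'c' => row 2
Rows:
  Row 0: "li"
  Row 1: "hnm"
  Row 2: "ic"
First row length: 2

2


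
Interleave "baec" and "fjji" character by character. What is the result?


Interleaving "baec" and "fjji":
  Position 0: 'b' from first, 'f' from second => "bf"
  Position 1: 'a' from first, 'j' from second => "aj"
  Position 2: 'e' from first, 'j' from second => "ej"
  Position 3: 'c' from first, 'i' from second => "ci"
Result: bfajejci

bfajejci


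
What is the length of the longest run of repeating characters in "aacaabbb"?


Input: "aacaabbb"
Scanning for longest run:
  Position 1 ('a'): continues run of 'a', length=2
  Position 2 ('c'): new char, reset run to 1
  Position 3 ('a'): new char, reset run to 1
  Position 4 ('a'): continues run of 'a', length=2
  Position 5 ('b'): new char, reset run to 1
  Position 6 ('b'): continues run of 'b', length=2
  Position 7 ('b'): continues run of 'b', length=3
Longest run: 'b' with length 3

3


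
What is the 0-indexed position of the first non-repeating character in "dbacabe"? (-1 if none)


Input: dbacabe
Character frequencies:
  'a': 2
  'b': 2
  'c': 1
  'd': 1
  'e': 1
Scanning left to right for freq == 1:
  Position 0 ('d'): unique! => answer = 0

0


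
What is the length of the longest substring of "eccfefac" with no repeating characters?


Input: "eccfefac"
Sliding window (track last position of each char):
  Position 0 ('e'): window [0,0] length 1 -- new best
  Position 1 ('c'): window [0,1] length 2 -- new best
  Position 2 ('c'): repeat (last at 1), move window start to 2
  Position 2 ('c'): window [2,2] length 1
  Position 3 ('f'): window [2,3] length 2
  Position 4 ('e'): window [2,4] length 3 -- new best
  Position 5 ('f'): repeat (last at 3), move window start to 4
  Position 5 ('f'): window [4,5] length 2
  Position 6 ('a'): window [4,6] length 3
  Position 7 ('c'): window [4,7] length 4 -- new best
Longest substring with no repeats: "efac" with length 4

4


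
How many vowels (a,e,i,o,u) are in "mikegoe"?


Input: mikegoe
Checking each character:
  'm' at position 0: consonant
  'i' at position 1: vowel (running total: 1)
  'k' at position 2: consonant
  'e' at position 3: vowel (running total: 2)
  'g' at position 4: consonant
  'o' at position 5: vowel (running total: 3)
  'e' at position 6: vowel (running total: 4)
Total vowels: 4

4


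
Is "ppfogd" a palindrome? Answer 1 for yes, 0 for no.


Input: ppfogd
Reversed: dgofpp
  Compare pos 0 ('p') with pos 5 ('d'): MISMATCH
  Compare pos 1 ('p') with pos 4 ('g'): MISMATCH
  Compare pos 2 ('f') with pos 3 ('o'): MISMATCH
Result: not a palindrome

0


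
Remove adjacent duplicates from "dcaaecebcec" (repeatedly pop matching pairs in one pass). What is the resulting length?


Input: dcaaecebcec
Stack-based adjacent duplicate removal:
  Read 'd': push. Stack: d
  Read 'c': push. Stack: dc
  Read 'a': push. Stack: dca
  Read 'a': matches stack top 'a' => pop. Stack: dc
  Read 'e': push. Stack: dce
  Read 'c': push. Stack: dcec
  Read 'e': push. Stack: dcece
  Read 'b': push. Stack: dceceb
  Read 'c': push. Stack: dcecebc
  Read 'e': push. Stack: dcecebce
  Read 'c': push. Stack: dcecebcec
Final stack: "dcecebcec" (length 9)

9


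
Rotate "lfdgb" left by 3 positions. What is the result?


Input: "lfdgb", rotate left by 3
First 3 characters: "lfd"
Remaining characters: "gb"
Concatenate remaining + first: "gb" + "lfd" = "gblfd"

gblfd


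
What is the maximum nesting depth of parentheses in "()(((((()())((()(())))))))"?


Input: "()(((((()())((()(())))))))"
Tracking depth:
  Position 0 '(': depth becomes 1
  Position 1 ')': depth becomes 0
  Position 2 '(': depth becomes 1
  Position 3 '(': depth becomes 2
  Position 4 '(': depth becomes 3
  Position 5 '(': depth becomes 4
  Position 6 '(': depth becomes 5
  Position 7 '(': depth becomes 6
  Position 8 ')': depth becomes 5
  Position 9 '(': depth becomes 6
  Position 10 ')': depth becomes 5
  Position 11 ')': depth becomes 4
  Position 12 '(': depth becomes 5
  Position 13 '(': depth becomes 6
  Position 14 '(': depth becomes 7
  Position 15 ')': depth becomes 6
  Position 16 '(': depth becomes 7
  Position 17 '(': depth becomes 8
  Position 18 ')': depth becomes 7
  Position 19 ')': depth becomes 6
  Position 20 ')': depth becomes 5
  Position 21 ')': depth becomes 4
  Position 22 ')': depth becomes 3
  Position 23 ')': depth becomes 2
  Position 24 ')': depth becomes 1
  Position 25 ')': depth becomes 0
Maximum depth reached: 8

8


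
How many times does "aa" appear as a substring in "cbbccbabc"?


Searching for "aa" in "cbbccbabc"
Scanning each position:
  Position 0: "cb" => no
  Position 1: "bb" => no
  Position 2: "bc" => no
  Position 3: "cc" => no
  Position 4: "cb" => no
  Position 5: "ba" => no
  Position 6: "ab" => no
  Position 7: "bc" => no
Total occurrences: 0

0


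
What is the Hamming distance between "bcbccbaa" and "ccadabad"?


Comparing "bcbccbaa" and "ccadabad" position by position:
  Position 0: 'b' vs 'c' => differ
  Position 1: 'c' vs 'c' => same
  Position 2: 'b' vs 'a' => differ
  Position 3: 'c' vs 'd' => differ
  Position 4: 'c' vs 'a' => differ
  Position 5: 'b' vs 'b' => same
  Position 6: 'a' vs 'a' => same
  Position 7: 'a' vs 'd' => differ
Total differences (Hamming distance): 5

5


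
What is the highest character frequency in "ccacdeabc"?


Input: ccacdeabc
Character counts:
  'a': 2
  'b': 1
  'c': 4
  'd': 1
  'e': 1
Maximum frequency: 4

4


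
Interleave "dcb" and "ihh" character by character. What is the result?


Interleaving "dcb" and "ihh":
  Position 0: 'd' from first, 'i' from second => "di"
  Position 1: 'c' from first, 'h' from second => "ch"
  Position 2: 'b' from first, 'h' from second => "bh"
Result: dichbh

dichbh


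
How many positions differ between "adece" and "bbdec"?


Comparing "adece" and "bbdec" position by position:
  Position 0: 'a' vs 'b' => DIFFER
  Position 1: 'd' vs 'b' => DIFFER
  Position 2: 'e' vs 'd' => DIFFER
  Position 3: 'c' vs 'e' => DIFFER
  Position 4: 'e' vs 'c' => DIFFER
Positions that differ: 5

5


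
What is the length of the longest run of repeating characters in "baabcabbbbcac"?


Input: "baabcabbbbcac"
Scanning for longest run:
  Position 1 ('a'): new char, reset run to 1
  Position 2 ('a'): continues run of 'a', length=2
  Position 3 ('b'): new char, reset run to 1
  Position 4 ('c'): new char, reset run to 1
  Position 5 ('a'): new char, reset run to 1
  Position 6 ('b'): new char, reset run to 1
  Position 7 ('b'): continues run of 'b', length=2
  Position 8 ('b'): continues run of 'b', length=3
  Position 9 ('b'): continues run of 'b', length=4
  Position 10 ('c'): new char, reset run to 1
  Position 11 ('a'): new char, reset run to 1
  Position 12 ('c'): new char, reset run to 1
Longest run: 'b' with length 4

4


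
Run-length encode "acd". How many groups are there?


Input: acd
Scanning for consecutive runs:
  Group 1: 'a' x 1 (positions 0-0)
  Group 2: 'c' x 1 (positions 1-1)
  Group 3: 'd' x 1 (positions 2-2)
Total groups: 3

3


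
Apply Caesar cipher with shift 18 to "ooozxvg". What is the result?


Caesar cipher: shift "ooozxvg" by 18
  'o' (pos 14) + 18 = pos 6 = 'g'
  'o' (pos 14) + 18 = pos 6 = 'g'
  'o' (pos 14) + 18 = pos 6 = 'g'
  'z' (pos 25) + 18 = pos 17 = 'r'
  'x' (pos 23) + 18 = pos 15 = 'p'
  'v' (pos 21) + 18 = pos 13 = 'n'
  'g' (pos 6) + 18 = pos 24 = 'y'
Result: gggrpny

gggrpny


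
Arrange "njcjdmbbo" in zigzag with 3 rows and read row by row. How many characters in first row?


Zigzag "njcjdmbbo" into 3 rows:
Placing characters:
  'n' => row 0
  'j' => row 1
  'c' => row 2
  'j' => row 1
  'd' => row 0
  'm' => row 1
  'b' => row 2
  'b' => row 1
  'o' => row 0
Rows:
  Row 0: "ndo"
  Row 1: "jjmb"
  Row 2: "cb"
First row length: 3

3


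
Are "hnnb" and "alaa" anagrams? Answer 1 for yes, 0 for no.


Strings: "hnnb", "alaa"
Sorted first:  bhnn
Sorted second: aaal
Differ at position 0: 'b' vs 'a' => not anagrams

0


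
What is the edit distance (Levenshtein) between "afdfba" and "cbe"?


Computing edit distance: "afdfba" -> "cbe"
DP table:
           c    b    e
      0    1    2    3
  a   1    1    2    3
  f   2    2    2    3
  d   3    3    3    3
  f   4    4    4    4
  b   5    5    4    5
  a   6    6    5    5
Edit distance = dp[6][3] = 5

5


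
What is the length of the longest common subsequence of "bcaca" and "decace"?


LCS of "bcaca" and "decace"
DP table:
           d    e    c    a    c    e
      0    0    0    0    0    0    0
  b   0    0    0    0    0    0    0
  c   0    0    0    1    1    1    1
  a   0    0    0    1    2    2    2
  c   0    0    0    1    2    3    3
  a   0    0    0    1    2    3    3
LCS length = dp[5][6] = 3

3


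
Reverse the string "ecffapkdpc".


Input: ecffapkdpc
Reading characters right to left:
  Position 9: 'c'
  Position 8: 'p'
  Position 7: 'd'
  Position 6: 'k'
  Position 5: 'p'
  Position 4: 'a'
  Position 3: 'f'
  Position 2: 'f'
  Position 1: 'c'
  Position 0: 'e'
Reversed: cpdkpaffce

cpdkpaffce


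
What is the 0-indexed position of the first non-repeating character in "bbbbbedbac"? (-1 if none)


Input: bbbbbedbac
Character frequencies:
  'a': 1
  'b': 6
  'c': 1
  'd': 1
  'e': 1
Scanning left to right for freq == 1:
  Position 0 ('b'): freq=6, skip
  Position 1 ('b'): freq=6, skip
  Position 2 ('b'): freq=6, skip
  Position 3 ('b'): freq=6, skip
  Position 4 ('b'): freq=6, skip
  Position 5 ('e'): unique! => answer = 5

5


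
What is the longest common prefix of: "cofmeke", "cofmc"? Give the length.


Words: cofmeke, cofmc
  Position 0: all 'c' => match
  Position 1: all 'o' => match
  Position 2: all 'f' => match
  Position 3: all 'm' => match
  Position 4: ('e', 'c') => mismatch, stop
LCP = "cofm" (length 4)

4


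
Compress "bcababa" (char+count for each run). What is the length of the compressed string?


Input: bcababa
Runs:
  'b' x 1 => "b1"
  'c' x 1 => "c1"
  'a' x 1 => "a1"
  'b' x 1 => "b1"
  'a' x 1 => "a1"
  'b' x 1 => "b1"
  'a' x 1 => "a1"
Compressed: "b1c1a1b1a1b1a1"
Compressed length: 14

14


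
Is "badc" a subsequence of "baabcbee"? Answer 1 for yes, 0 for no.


Check if "badc" is a subsequence of "baabcbee"
Greedy scan:
  Position 0 ('b'): matches sub[0] = 'b'
  Position 1 ('a'): matches sub[1] = 'a'
  Position 2 ('a'): no match needed
  Position 3 ('b'): no match needed
  Position 4 ('c'): no match needed
  Position 5 ('b'): no match needed
  Position 6 ('e'): no match needed
  Position 7 ('e'): no match needed
Only matched 2/4 characters => not a subsequence

0


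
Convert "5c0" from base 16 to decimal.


Input: "5c0" in base 16
Positional expansion:
  Digit '5' (value 5) x 16^2 = 1280
  Digit 'c' (value 12) x 16^1 = 192
  Digit '0' (value 0) x 16^0 = 0
Sum = 1472

1472


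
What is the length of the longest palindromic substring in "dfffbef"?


Input: "dfffbef"
Checking substrings for palindromes:
  [1:4] "fff" (len 3) => palindrome
  [1:3] "ff" (len 2) => palindrome
  [2:4] "ff" (len 2) => palindrome
Longest palindromic substring: "fff" with length 3

3


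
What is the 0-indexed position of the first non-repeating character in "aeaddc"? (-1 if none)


Input: aeaddc
Character frequencies:
  'a': 2
  'c': 1
  'd': 2
  'e': 1
Scanning left to right for freq == 1:
  Position 0 ('a'): freq=2, skip
  Position 1 ('e'): unique! => answer = 1

1


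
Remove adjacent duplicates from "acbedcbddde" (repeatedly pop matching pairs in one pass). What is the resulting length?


Input: acbedcbddde
Stack-based adjacent duplicate removal:
  Read 'a': push. Stack: a
  Read 'c': push. Stack: ac
  Read 'b': push. Stack: acb
  Read 'e': push. Stack: acbe
  Read 'd': push. Stack: acbed
  Read 'c': push. Stack: acbedc
  Read 'b': push. Stack: acbedcb
  Read 'd': push. Stack: acbedcbd
  Read 'd': matches stack top 'd' => pop. Stack: acbedcb
  Read 'd': push. Stack: acbedcbd
  Read 'e': push. Stack: acbedcbde
Final stack: "acbedcbde" (length 9)

9


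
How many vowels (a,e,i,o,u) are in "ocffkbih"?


Input: ocffkbih
Checking each character:
  'o' at position 0: vowel (running total: 1)
  'c' at position 1: consonant
  'f' at position 2: consonant
  'f' at position 3: consonant
  'k' at position 4: consonant
  'b' at position 5: consonant
  'i' at position 6: vowel (running total: 2)
  'h' at position 7: consonant
Total vowels: 2

2


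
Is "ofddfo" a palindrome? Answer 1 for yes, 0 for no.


Input: ofddfo
Reversed: ofddfo
  Compare pos 0 ('o') with pos 5 ('o'): match
  Compare pos 1 ('f') with pos 4 ('f'): match
  Compare pos 2 ('d') with pos 3 ('d'): match
Result: palindrome

1


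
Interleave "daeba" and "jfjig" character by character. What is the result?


Interleaving "daeba" and "jfjig":
  Position 0: 'd' from first, 'j' from second => "dj"
  Position 1: 'a' from first, 'f' from second => "af"
  Position 2: 'e' from first, 'j' from second => "ej"
  Position 3: 'b' from first, 'i' from second => "bi"
  Position 4: 'a' from first, 'g' from second => "ag"
Result: djafejbiag

djafejbiag


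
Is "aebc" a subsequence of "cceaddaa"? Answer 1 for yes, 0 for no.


Check if "aebc" is a subsequence of "cceaddaa"
Greedy scan:
  Position 0 ('c'): no match needed
  Position 1 ('c'): no match needed
  Position 2 ('e'): no match needed
  Position 3 ('a'): matches sub[0] = 'a'
  Position 4 ('d'): no match needed
  Position 5 ('d'): no match needed
  Position 6 ('a'): no match needed
  Position 7 ('a'): no match needed
Only matched 1/4 characters => not a subsequence

0


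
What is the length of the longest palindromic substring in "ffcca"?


Input: "ffcca"
Checking substrings for palindromes:
  [0:2] "ff" (len 2) => palindrome
  [2:4] "cc" (len 2) => palindrome
Longest palindromic substring: "ff" with length 2

2


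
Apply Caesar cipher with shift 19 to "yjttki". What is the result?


Caesar cipher: shift "yjttki" by 19
  'y' (pos 24) + 19 = pos 17 = 'r'
  'j' (pos 9) + 19 = pos 2 = 'c'
  't' (pos 19) + 19 = pos 12 = 'm'
  't' (pos 19) + 19 = pos 12 = 'm'
  'k' (pos 10) + 19 = pos 3 = 'd'
  'i' (pos 8) + 19 = pos 1 = 'b'
Result: rcmmdb

rcmmdb


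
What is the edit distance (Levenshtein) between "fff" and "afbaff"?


Computing edit distance: "fff" -> "afbaff"
DP table:
           a    f    b    a    f    f
      0    1    2    3    4    5    6
  f   1    1    1    2    3    4    5
  f   2    2    1    2    3    3    4
  f   3    3    2    2    3    3    3
Edit distance = dp[3][6] = 3

3


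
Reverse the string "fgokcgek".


Input: fgokcgek
Reading characters right to left:
  Position 7: 'k'
  Position 6: 'e'
  Position 5: 'g'
  Position 4: 'c'
  Position 3: 'k'
  Position 2: 'o'
  Position 1: 'g'
  Position 0: 'f'
Reversed: kegckogf

kegckogf


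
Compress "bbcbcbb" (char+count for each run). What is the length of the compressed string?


Input: bbcbcbb
Runs:
  'b' x 2 => "b2"
  'c' x 1 => "c1"
  'b' x 1 => "b1"
  'c' x 1 => "c1"
  'b' x 2 => "b2"
Compressed: "b2c1b1c1b2"
Compressed length: 10

10


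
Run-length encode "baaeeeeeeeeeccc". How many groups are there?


Input: baaeeeeeeeeeccc
Scanning for consecutive runs:
  Group 1: 'b' x 1 (positions 0-0)
  Group 2: 'a' x 2 (positions 1-2)
  Group 3: 'e' x 9 (positions 3-11)
  Group 4: 'c' x 3 (positions 12-14)
Total groups: 4

4


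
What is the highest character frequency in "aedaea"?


Input: aedaea
Character counts:
  'a': 3
  'd': 1
  'e': 2
Maximum frequency: 3

3


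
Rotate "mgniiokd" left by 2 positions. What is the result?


Input: "mgniiokd", rotate left by 2
First 2 characters: "mg"
Remaining characters: "niiokd"
Concatenate remaining + first: "niiokd" + "mg" = "niiokdmg"

niiokdmg


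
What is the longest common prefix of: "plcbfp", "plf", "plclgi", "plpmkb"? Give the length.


Words: plcbfp, plf, plclgi, plpmkb
  Position 0: all 'p' => match
  Position 1: all 'l' => match
  Position 2: ('c', 'f', 'c', 'p') => mismatch, stop
LCP = "pl" (length 2)

2


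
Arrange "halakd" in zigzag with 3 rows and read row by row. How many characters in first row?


Zigzag "halakd" into 3 rows:
Placing characters:
  'h' => row 0
  'a' => row 1
  'l' => row 2
  'a' => row 1
  'k' => row 0
  'd' => row 1
Rows:
  Row 0: "hk"
  Row 1: "aad"
  Row 2: "l"
First row length: 2

2


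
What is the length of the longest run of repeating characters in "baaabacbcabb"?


Input: "baaabacbcabb"
Scanning for longest run:
  Position 1 ('a'): new char, reset run to 1
  Position 2 ('a'): continues run of 'a', length=2
  Position 3 ('a'): continues run of 'a', length=3
  Position 4 ('b'): new char, reset run to 1
  Position 5 ('a'): new char, reset run to 1
  Position 6 ('c'): new char, reset run to 1
  Position 7 ('b'): new char, reset run to 1
  Position 8 ('c'): new char, reset run to 1
  Position 9 ('a'): new char, reset run to 1
  Position 10 ('b'): new char, reset run to 1
  Position 11 ('b'): continues run of 'b', length=2
Longest run: 'a' with length 3

3


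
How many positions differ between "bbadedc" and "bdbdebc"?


Comparing "bbadedc" and "bdbdebc" position by position:
  Position 0: 'b' vs 'b' => same
  Position 1: 'b' vs 'd' => DIFFER
  Position 2: 'a' vs 'b' => DIFFER
  Position 3: 'd' vs 'd' => same
  Position 4: 'e' vs 'e' => same
  Position 5: 'd' vs 'b' => DIFFER
  Position 6: 'c' vs 'c' => same
Positions that differ: 3

3


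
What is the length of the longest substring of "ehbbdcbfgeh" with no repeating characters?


Input: "ehbbdcbfgeh"
Sliding window (track last position of each char):
  Position 0 ('e'): window [0,0] length 1 -- new best
  Position 1 ('h'): window [0,1] length 2 -- new best
  Position 2 ('b'): window [0,2] length 3 -- new best
  Position 3 ('b'): repeat (last at 2), move window start to 3
  Position 3 ('b'): window [3,3] length 1
  Position 4 ('d'): window [3,4] length 2
  Position 5 ('c'): window [3,5] length 3
  Position 6 ('b'): repeat (last at 3), move window start to 4
  Position 6 ('b'): window [4,6] length 3
  Position 7 ('f'): window [4,7] length 4 -- new best
  Position 8 ('g'): window [4,8] length 5 -- new best
  Position 9 ('e'): window [4,9] length 6 -- new best
  Position 10 ('h'): window [4,10] length 7 -- new best
Longest substring with no repeats: "dcbfgeh" with length 7

7


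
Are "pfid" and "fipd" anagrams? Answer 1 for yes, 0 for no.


Strings: "pfid", "fipd"
Sorted first:  dfip
Sorted second: dfip
Sorted forms match => anagrams

1


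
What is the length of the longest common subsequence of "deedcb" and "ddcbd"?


LCS of "deedcb" and "ddcbd"
DP table:
           d    d    c    b    d
      0    0    0    0    0    0
  d   0    1    1    1    1    1
  e   0    1    1    1    1    1
  e   0    1    1    1    1    1
  d   0    1    2    2    2    2
  c   0    1    2    3    3    3
  b   0    1    2    3    4    4
LCS length = dp[6][5] = 4

4


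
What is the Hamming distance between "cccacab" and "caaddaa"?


Comparing "cccacab" and "caaddaa" position by position:
  Position 0: 'c' vs 'c' => same
  Position 1: 'c' vs 'a' => differ
  Position 2: 'c' vs 'a' => differ
  Position 3: 'a' vs 'd' => differ
  Position 4: 'c' vs 'd' => differ
  Position 5: 'a' vs 'a' => same
  Position 6: 'b' vs 'a' => differ
Total differences (Hamming distance): 5

5


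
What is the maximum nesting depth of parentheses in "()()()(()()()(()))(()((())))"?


Input: "()()()(()()()(()))(()((())))"
Tracking depth:
  Position 0 '(': depth becomes 1
  Position 1 ')': depth becomes 0
  Position 2 '(': depth becomes 1
  Position 3 ')': depth becomes 0
  Position 4 '(': depth becomes 1
  Position 5 ')': depth becomes 0
  Position 6 '(': depth becomes 1
  Position 7 '(': depth becomes 2
  Position 8 ')': depth becomes 1
  Position 9 '(': depth becomes 2
  Position 10 ')': depth becomes 1
  Position 11 '(': depth becomes 2
  Position 12 ')': depth becomes 1
  Position 13 '(': depth becomes 2
  Position 14 '(': depth becomes 3
  Position 15 ')': depth becomes 2
  Position 16 ')': depth becomes 1
  Position 17 ')': depth becomes 0
  Position 18 '(': depth becomes 1
  Position 19 '(': depth becomes 2
  Position 20 ')': depth becomes 1
  Position 21 '(': depth becomes 2
  Position 22 '(': depth becomes 3
  Position 23 '(': depth becomes 4
  Position 24 ')': depth becomes 3
  Position 25 ')': depth becomes 2
  Position 26 ')': depth becomes 1
  Position 27 ')': depth becomes 0
Maximum depth reached: 4

4


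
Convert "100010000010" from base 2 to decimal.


Input: "100010000010" in base 2
Positional expansion:
  Digit '1' (value 1) x 2^11 = 2048
  Digit '0' (value 0) x 2^10 = 0
  Digit '0' (value 0) x 2^9 = 0
  Digit '0' (value 0) x 2^8 = 0
  Digit '1' (value 1) x 2^7 = 128
  Digit '0' (value 0) x 2^6 = 0
  Digit '0' (value 0) x 2^5 = 0
  Digit '0' (value 0) x 2^4 = 0
  Digit '0' (value 0) x 2^3 = 0
  Digit '0' (value 0) x 2^2 = 0
  Digit '1' (value 1) x 2^1 = 2
  Digit '0' (value 0) x 2^0 = 0
Sum = 2178

2178


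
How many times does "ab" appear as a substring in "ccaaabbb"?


Searching for "ab" in "ccaaabbb"
Scanning each position:
  Position 0: "cc" => no
  Position 1: "ca" => no
  Position 2: "aa" => no
  Position 3: "aa" => no
  Position 4: "ab" => MATCH
  Position 5: "bb" => no
  Position 6: "bb" => no
Total occurrences: 1

1


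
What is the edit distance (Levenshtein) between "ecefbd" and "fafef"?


Computing edit distance: "ecefbd" -> "fafef"
DP table:
           f    a    f    e    f
      0    1    2    3    4    5
  e   1    1    2    3    3    4
  c   2    2    2    3    4    4
  e   3    3    3    3    3    4
  f   4    3    4    3    4    3
  b   5    4    4    4    4    4
  d   6    5    5    5    5    5
Edit distance = dp[6][5] = 5

5


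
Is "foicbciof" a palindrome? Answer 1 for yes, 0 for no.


Input: foicbciof
Reversed: foicbciof
  Compare pos 0 ('f') with pos 8 ('f'): match
  Compare pos 1 ('o') with pos 7 ('o'): match
  Compare pos 2 ('i') with pos 6 ('i'): match
  Compare pos 3 ('c') with pos 5 ('c'): match
Result: palindrome

1


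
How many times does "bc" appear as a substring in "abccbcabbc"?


Searching for "bc" in "abccbcabbc"
Scanning each position:
  Position 0: "ab" => no
  Position 1: "bc" => MATCH
  Position 2: "cc" => no
  Position 3: "cb" => no
  Position 4: "bc" => MATCH
  Position 5: "ca" => no
  Position 6: "ab" => no
  Position 7: "bb" => no
  Position 8: "bc" => MATCH
Total occurrences: 3

3


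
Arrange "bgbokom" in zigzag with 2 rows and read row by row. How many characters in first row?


Zigzag "bgbokom" into 2 rows:
Placing characters:
  'b' => row 0
  'g' => row 1
  'b' => row 0
  'o' => row 1
  'k' => row 0
  'o' => row 1
  'm' => row 0
Rows:
  Row 0: "bbkm"
  Row 1: "goo"
First row length: 4

4


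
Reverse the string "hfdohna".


Input: hfdohna
Reading characters right to left:
  Position 6: 'a'
  Position 5: 'n'
  Position 4: 'h'
  Position 3: 'o'
  Position 2: 'd'
  Position 1: 'f'
  Position 0: 'h'
Reversed: anhodfh

anhodfh


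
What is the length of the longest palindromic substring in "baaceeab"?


Input: "baaceeab"
Checking substrings for palindromes:
  [1:3] "aa" (len 2) => palindrome
  [4:6] "ee" (len 2) => palindrome
Longest palindromic substring: "aa" with length 2

2


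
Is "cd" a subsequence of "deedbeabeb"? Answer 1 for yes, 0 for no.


Check if "cd" is a subsequence of "deedbeabeb"
Greedy scan:
  Position 0 ('d'): no match needed
  Position 1 ('e'): no match needed
  Position 2 ('e'): no match needed
  Position 3 ('d'): no match needed
  Position 4 ('b'): no match needed
  Position 5 ('e'): no match needed
  Position 6 ('a'): no match needed
  Position 7 ('b'): no match needed
  Position 8 ('e'): no match needed
  Position 9 ('b'): no match needed
Only matched 0/2 characters => not a subsequence

0


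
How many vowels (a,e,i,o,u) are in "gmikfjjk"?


Input: gmikfjjk
Checking each character:
  'g' at position 0: consonant
  'm' at position 1: consonant
  'i' at position 2: vowel (running total: 1)
  'k' at position 3: consonant
  'f' at position 4: consonant
  'j' at position 5: consonant
  'j' at position 6: consonant
  'k' at position 7: consonant
Total vowels: 1

1


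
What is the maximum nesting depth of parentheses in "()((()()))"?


Input: "()((()()))"
Tracking depth:
  Position 0 '(': depth becomes 1
  Position 1 ')': depth becomes 0
  Position 2 '(': depth becomes 1
  Position 3 '(': depth becomes 2
  Position 4 '(': depth becomes 3
  Position 5 ')': depth becomes 2
  Position 6 '(': depth becomes 3
  Position 7 ')': depth becomes 2
  Position 8 ')': depth becomes 1
  Position 9 ')': depth becomes 0
Maximum depth reached: 3

3


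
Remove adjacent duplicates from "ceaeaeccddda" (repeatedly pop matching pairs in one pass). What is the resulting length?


Input: ceaeaeccddda
Stack-based adjacent duplicate removal:
  Read 'c': push. Stack: c
  Read 'e': push. Stack: ce
  Read 'a': push. Stack: cea
  Read 'e': push. Stack: ceae
  Read 'a': push. Stack: ceaea
  Read 'e': push. Stack: ceaeae
  Read 'c': push. Stack: ceaeaec
  Read 'c': matches stack top 'c' => pop. Stack: ceaeae
  Read 'd': push. Stack: ceaeaed
  Read 'd': matches stack top 'd' => pop. Stack: ceaeae
  Read 'd': push. Stack: ceaeaed
  Read 'a': push. Stack: ceaeaeda
Final stack: "ceaeaeda" (length 8)

8


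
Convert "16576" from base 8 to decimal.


Input: "16576" in base 8
Positional expansion:
  Digit '1' (value 1) x 8^4 = 4096
  Digit '6' (value 6) x 8^3 = 3072
  Digit '5' (value 5) x 8^2 = 320
  Digit '7' (value 7) x 8^1 = 56
  Digit '6' (value 6) x 8^0 = 6
Sum = 7550

7550


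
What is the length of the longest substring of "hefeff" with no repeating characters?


Input: "hefeff"
Sliding window (track last position of each char):
  Position 0 ('h'): window [0,0] length 1 -- new best
  Position 1 ('e'): window [0,1] length 2 -- new best
  Position 2 ('f'): window [0,2] length 3 -- new best
  Position 3 ('e'): repeat (last at 1), move window start to 2
  Position 3 ('e'): window [2,3] length 2
  Position 4 ('f'): repeat (last at 2), move window start to 3
  Position 4 ('f'): window [3,4] length 2
  Position 5 ('f'): repeat (last at 4), move window start to 5
  Position 5 ('f'): window [5,5] length 1
Longest substring with no repeats: "hef" with length 3

3


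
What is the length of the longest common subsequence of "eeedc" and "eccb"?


LCS of "eeedc" and "eccb"
DP table:
           e    c    c    b
      0    0    0    0    0
  e   0    1    1    1    1
  e   0    1    1    1    1
  e   0    1    1    1    1
  d   0    1    1    1    1
  c   0    1    2    2    2
LCS length = dp[5][4] = 2

2


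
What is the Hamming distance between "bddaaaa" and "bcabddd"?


Comparing "bddaaaa" and "bcabddd" position by position:
  Position 0: 'b' vs 'b' => same
  Position 1: 'd' vs 'c' => differ
  Position 2: 'd' vs 'a' => differ
  Position 3: 'a' vs 'b' => differ
  Position 4: 'a' vs 'd' => differ
  Position 5: 'a' vs 'd' => differ
  Position 6: 'a' vs 'd' => differ
Total differences (Hamming distance): 6

6


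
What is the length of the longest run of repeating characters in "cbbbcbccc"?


Input: "cbbbcbccc"
Scanning for longest run:
  Position 1 ('b'): new char, reset run to 1
  Position 2 ('b'): continues run of 'b', length=2
  Position 3 ('b'): continues run of 'b', length=3
  Position 4 ('c'): new char, reset run to 1
  Position 5 ('b'): new char, reset run to 1
  Position 6 ('c'): new char, reset run to 1
  Position 7 ('c'): continues run of 'c', length=2
  Position 8 ('c'): continues run of 'c', length=3
Longest run: 'b' with length 3

3


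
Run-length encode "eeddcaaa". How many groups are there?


Input: eeddcaaa
Scanning for consecutive runs:
  Group 1: 'e' x 2 (positions 0-1)
  Group 2: 'd' x 2 (positions 2-3)
  Group 3: 'c' x 1 (positions 4-4)
  Group 4: 'a' x 3 (positions 5-7)
Total groups: 4

4


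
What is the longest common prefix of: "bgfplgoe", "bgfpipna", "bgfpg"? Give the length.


Words: bgfplgoe, bgfpipna, bgfpg
  Position 0: all 'b' => match
  Position 1: all 'g' => match
  Position 2: all 'f' => match
  Position 3: all 'p' => match
  Position 4: ('l', 'i', 'g') => mismatch, stop
LCP = "bgfp" (length 4)

4


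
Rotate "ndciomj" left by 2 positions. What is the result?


Input: "ndciomj", rotate left by 2
First 2 characters: "nd"
Remaining characters: "ciomj"
Concatenate remaining + first: "ciomj" + "nd" = "ciomjnd"

ciomjnd


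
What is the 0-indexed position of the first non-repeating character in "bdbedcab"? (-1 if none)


Input: bdbedcab
Character frequencies:
  'a': 1
  'b': 3
  'c': 1
  'd': 2
  'e': 1
Scanning left to right for freq == 1:
  Position 0 ('b'): freq=3, skip
  Position 1 ('d'): freq=2, skip
  Position 2 ('b'): freq=3, skip
  Position 3 ('e'): unique! => answer = 3

3


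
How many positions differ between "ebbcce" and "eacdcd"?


Comparing "ebbcce" and "eacdcd" position by position:
  Position 0: 'e' vs 'e' => same
  Position 1: 'b' vs 'a' => DIFFER
  Position 2: 'b' vs 'c' => DIFFER
  Position 3: 'c' vs 'd' => DIFFER
  Position 4: 'c' vs 'c' => same
  Position 5: 'e' vs 'd' => DIFFER
Positions that differ: 4

4


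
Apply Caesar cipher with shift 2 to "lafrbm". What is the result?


Caesar cipher: shift "lafrbm" by 2
  'l' (pos 11) + 2 = pos 13 = 'n'
  'a' (pos 0) + 2 = pos 2 = 'c'
  'f' (pos 5) + 2 = pos 7 = 'h'
  'r' (pos 17) + 2 = pos 19 = 't'
  'b' (pos 1) + 2 = pos 3 = 'd'
  'm' (pos 12) + 2 = pos 14 = 'o'
Result: nchtdo

nchtdo


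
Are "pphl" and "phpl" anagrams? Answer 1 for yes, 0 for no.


Strings: "pphl", "phpl"
Sorted first:  hlpp
Sorted second: hlpp
Sorted forms match => anagrams

1


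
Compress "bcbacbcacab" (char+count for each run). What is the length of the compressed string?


Input: bcbacbcacab
Runs:
  'b' x 1 => "b1"
  'c' x 1 => "c1"
  'b' x 1 => "b1"
  'a' x 1 => "a1"
  'c' x 1 => "c1"
  'b' x 1 => "b1"
  'c' x 1 => "c1"
  'a' x 1 => "a1"
  'c' x 1 => "c1"
  'a' x 1 => "a1"
  'b' x 1 => "b1"
Compressed: "b1c1b1a1c1b1c1a1c1a1b1"
Compressed length: 22

22


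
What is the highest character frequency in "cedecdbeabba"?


Input: cedecdbeabba
Character counts:
  'a': 2
  'b': 3
  'c': 2
  'd': 2
  'e': 3
Maximum frequency: 3

3


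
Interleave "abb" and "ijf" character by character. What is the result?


Interleaving "abb" and "ijf":
  Position 0: 'a' from first, 'i' from second => "ai"
  Position 1: 'b' from first, 'j' from second => "bj"
  Position 2: 'b' from first, 'f' from second => "bf"
Result: aibjbf

aibjbf


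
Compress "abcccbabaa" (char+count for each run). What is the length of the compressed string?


Input: abcccbabaa
Runs:
  'a' x 1 => "a1"
  'b' x 1 => "b1"
  'c' x 3 => "c3"
  'b' x 1 => "b1"
  'a' x 1 => "a1"
  'b' x 1 => "b1"
  'a' x 2 => "a2"
Compressed: "a1b1c3b1a1b1a2"
Compressed length: 14

14


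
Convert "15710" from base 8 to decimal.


Input: "15710" in base 8
Positional expansion:
  Digit '1' (value 1) x 8^4 = 4096
  Digit '5' (value 5) x 8^3 = 2560
  Digit '7' (value 7) x 8^2 = 448
  Digit '1' (value 1) x 8^1 = 8
  Digit '0' (value 0) x 8^0 = 0
Sum = 7112

7112


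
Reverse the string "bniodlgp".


Input: bniodlgp
Reading characters right to left:
  Position 7: 'p'
  Position 6: 'g'
  Position 5: 'l'
  Position 4: 'd'
  Position 3: 'o'
  Position 2: 'i'
  Position 1: 'n'
  Position 0: 'b'
Reversed: pgldoinb

pgldoinb


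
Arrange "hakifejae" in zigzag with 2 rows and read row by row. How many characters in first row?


Zigzag "hakifejae" into 2 rows:
Placing characters:
  'h' => row 0
  'a' => row 1
  'k' => row 0
  'i' => row 1
  'f' => row 0
  'e' => row 1
  'j' => row 0
  'a' => row 1
  'e' => row 0
Rows:
  Row 0: "hkfje"
  Row 1: "aiea"
First row length: 5

5


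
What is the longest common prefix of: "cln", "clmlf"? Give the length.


Words: cln, clmlf
  Position 0: all 'c' => match
  Position 1: all 'l' => match
  Position 2: ('n', 'm') => mismatch, stop
LCP = "cl" (length 2)

2


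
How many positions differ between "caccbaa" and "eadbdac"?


Comparing "caccbaa" and "eadbdac" position by position:
  Position 0: 'c' vs 'e' => DIFFER
  Position 1: 'a' vs 'a' => same
  Position 2: 'c' vs 'd' => DIFFER
  Position 3: 'c' vs 'b' => DIFFER
  Position 4: 'b' vs 'd' => DIFFER
  Position 5: 'a' vs 'a' => same
  Position 6: 'a' vs 'c' => DIFFER
Positions that differ: 5

5


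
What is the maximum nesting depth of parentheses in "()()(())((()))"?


Input: "()()(())((()))"
Tracking depth:
  Position 0 '(': depth becomes 1
  Position 1 ')': depth becomes 0
  Position 2 '(': depth becomes 1
  Position 3 ')': depth becomes 0
  Position 4 '(': depth becomes 1
  Position 5 '(': depth becomes 2
  Position 6 ')': depth becomes 1
  Position 7 ')': depth becomes 0
  Position 8 '(': depth becomes 1
  Position 9 '(': depth becomes 2
  Position 10 '(': depth becomes 3
  Position 11 ')': depth becomes 2
  Position 12 ')': depth becomes 1
  Position 13 ')': depth becomes 0
Maximum depth reached: 3

3


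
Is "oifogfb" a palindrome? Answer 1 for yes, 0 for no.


Input: oifogfb
Reversed: bfgofio
  Compare pos 0 ('o') with pos 6 ('b'): MISMATCH
  Compare pos 1 ('i') with pos 5 ('f'): MISMATCH
  Compare pos 2 ('f') with pos 4 ('g'): MISMATCH
Result: not a palindrome

0


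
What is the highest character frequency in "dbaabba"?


Input: dbaabba
Character counts:
  'a': 3
  'b': 3
  'd': 1
Maximum frequency: 3

3


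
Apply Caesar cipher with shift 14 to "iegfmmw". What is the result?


Caesar cipher: shift "iegfmmw" by 14
  'i' (pos 8) + 14 = pos 22 = 'w'
  'e' (pos 4) + 14 = pos 18 = 's'
  'g' (pos 6) + 14 = pos 20 = 'u'
  'f' (pos 5) + 14 = pos 19 = 't'
  'm' (pos 12) + 14 = pos 0 = 'a'
  'm' (pos 12) + 14 = pos 0 = 'a'
  'w' (pos 22) + 14 = pos 10 = 'k'
Result: wsutaak

wsutaak


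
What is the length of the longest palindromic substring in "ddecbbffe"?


Input: "ddecbbffe"
Checking substrings for palindromes:
  [0:2] "dd" (len 2) => palindrome
  [4:6] "bb" (len 2) => palindrome
  [6:8] "ff" (len 2) => palindrome
Longest palindromic substring: "dd" with length 2

2


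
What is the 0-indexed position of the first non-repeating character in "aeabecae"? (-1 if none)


Input: aeabecae
Character frequencies:
  'a': 3
  'b': 1
  'c': 1
  'e': 3
Scanning left to right for freq == 1:
  Position 0 ('a'): freq=3, skip
  Position 1 ('e'): freq=3, skip
  Position 2 ('a'): freq=3, skip
  Position 3 ('b'): unique! => answer = 3

3


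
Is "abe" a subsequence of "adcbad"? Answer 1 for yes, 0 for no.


Check if "abe" is a subsequence of "adcbad"
Greedy scan:
  Position 0 ('a'): matches sub[0] = 'a'
  Position 1 ('d'): no match needed
  Position 2 ('c'): no match needed
  Position 3 ('b'): matches sub[1] = 'b'
  Position 4 ('a'): no match needed
  Position 5 ('d'): no match needed
Only matched 2/3 characters => not a subsequence

0


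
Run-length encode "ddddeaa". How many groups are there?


Input: ddddeaa
Scanning for consecutive runs:
  Group 1: 'd' x 4 (positions 0-3)
  Group 2: 'e' x 1 (positions 4-4)
  Group 3: 'a' x 2 (positions 5-6)
Total groups: 3

3
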